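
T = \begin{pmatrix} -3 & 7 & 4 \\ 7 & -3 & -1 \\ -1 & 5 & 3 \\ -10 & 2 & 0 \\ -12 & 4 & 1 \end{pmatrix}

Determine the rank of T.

2

Row reduce to echelon form.
R2 ← R2 + (7/3)·R1: [0, 40/3, 25/3]
R3 ← R3 − (1/3)·R1: [0, 8/3, 5/3]
R4 ← R4 − (10/3)·R1: [0, -64/3, -40/3]
R5 ← R5 − (4)·R1: [0, -24, -15]
R3 ← R3 − (1/5)·R2: [0, 0, 0]
R4 ← R4 + (8/5)·R2: [0, 0, 0]
R5 ← R5 + (9/5)·R2: [0, 0, 0]
Echelon form has 2 nonzero rows, so rank(T) = 2.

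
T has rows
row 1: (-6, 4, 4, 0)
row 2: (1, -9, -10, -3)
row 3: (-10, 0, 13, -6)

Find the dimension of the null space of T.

1

Row reduce to echelon form.
R2 ← R2 + (1/6)·R1: [0, -25/3, -28/3, -3]
R3 ← R3 − (5/3)·R1: [0, -20/3, 19/3, -6]
R3 ← R3 − (4/5)·R2: [0, 0, 69/5, -18/5]
3 nonzero rows, so rank(T) = 3.
T has 4 columns; by rank–nullity, nullity = 4 − 3 = 1.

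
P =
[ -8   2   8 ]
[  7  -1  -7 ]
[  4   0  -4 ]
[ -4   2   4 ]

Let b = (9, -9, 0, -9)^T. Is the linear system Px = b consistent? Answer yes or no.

no

Row reduce the augmented matrix [P | b].
R2 ← R2 + (7/8)·R1: [0, 3/4, 0, -9/8]
R3 ← R3 + (1/2)·R1: [0, 1, 0, 9/2]
R4 ← R4 − (1/2)·R1: [0, 1, 0, -27/2]
R3 ← R3 − (4/3)·R2: [0, 0, 0, 6]
R4 ← R4 − (4/3)·R2: [0, 0, 0, -12]
R4 ← R4 + (2)·R3: [0, 0, 0, 0]
The echelon form has 3 nonzero rows; the last pivot sits in the augmented column, so rank(P) = 2 but rank([P|b]) = 3.
Since the ranks differ, the system is inconsistent.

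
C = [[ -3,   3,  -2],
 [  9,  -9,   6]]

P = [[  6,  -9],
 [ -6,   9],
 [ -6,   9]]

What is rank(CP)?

First compute CP:
[[-24,  36],
 [ 72, -108]]
Now row reduce the product.
R2 ← R2 + (3)·R1: [0, 0]
1 nonzero row, so rank(CP) = 1.

1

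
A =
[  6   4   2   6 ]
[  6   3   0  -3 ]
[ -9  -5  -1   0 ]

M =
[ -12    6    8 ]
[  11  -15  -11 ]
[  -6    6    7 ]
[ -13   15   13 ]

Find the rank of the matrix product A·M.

2

First compute AM:
[[-118,  78,  96],
 [  0, -54, -24],
 [ 59,  15, -24]]
Now row reduce the product.
R3 ← R3 + (1/2)·R1: [0, 54, 24]
R3 ← R3 + R2: [0, 0, 0]
2 nonzero rows, so rank(AM) = 2.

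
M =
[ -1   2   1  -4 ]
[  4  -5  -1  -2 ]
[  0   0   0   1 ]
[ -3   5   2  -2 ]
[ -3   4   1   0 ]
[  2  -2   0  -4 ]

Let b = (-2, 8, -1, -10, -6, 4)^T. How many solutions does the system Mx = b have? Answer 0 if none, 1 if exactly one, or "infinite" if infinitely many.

Row reduce the augmented matrix [M | b].
R2 ← R2 + (4)·R1: [0, 3, 3, -18, 0]
R4 ← R4 − (3)·R1: [0, -1, -1, 10, -4]
R5 ← R5 − (3)·R1: [0, -2, -2, 12, 0]
R6 ← R6 + (2)·R1: [0, 2, 2, -12, 0]
R4 ← R4 + (1/3)·R2: [0, 0, 0, 4, -4]
R5 ← R5 + (2/3)·R2: [0, 0, 0, 0, 0]
R6 ← R6 − (2/3)·R2: [0, 0, 0, 0, 0]
R4 ← R4 − (4)·R3: [0, 0, 0, 0, 0]
The echelon form has 3 nonzero rows, and every pivot lies in the first 4 columns, so rank(M) = rank([M|b]) = 3.
The system is consistent.
rank = 3 < 4 unknowns, so there are infinitely many solutions.

infinite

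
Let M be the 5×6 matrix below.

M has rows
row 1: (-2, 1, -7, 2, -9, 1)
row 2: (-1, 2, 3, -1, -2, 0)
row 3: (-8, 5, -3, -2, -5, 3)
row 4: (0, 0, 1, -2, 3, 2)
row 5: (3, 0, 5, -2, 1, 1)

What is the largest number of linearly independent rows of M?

Row reduce to echelon form.
R2 ← R2 − (1/2)·R1: [0, 3/2, 13/2, -2, 5/2, -1/2]
R3 ← R3 − (4)·R1: [0, 1, 25, -10, 31, -1]
R5 ← R5 + (3/2)·R1: [0, 3/2, -11/2, 1, -25/2, 5/2]
R3 ← R3 − (2/3)·R2: [0, 0, 62/3, -26/3, 88/3, -2/3]
R5 ← R5 − R2: [0, 0, -12, 3, -15, 3]
R4 ← R4 − (3/62)·R3: [0, 0, 0, -49/31, 49/31, 63/31]
R5 ← R5 + (18/31)·R3: [0, 0, 0, -63/31, 63/31, 81/31]
R5 ← R5 − (9/7)·R4: [0, 0, 0, 0, 0, 0]
Echelon form has 4 nonzero rows, so rank(M) = 4.
The rank gives the maximum number of linearly independent rows: 4.

4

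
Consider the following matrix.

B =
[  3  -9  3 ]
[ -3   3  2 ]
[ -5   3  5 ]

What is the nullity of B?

Row reduce to echelon form.
R2 ← R2 + R1: [0, -6, 5]
R3 ← R3 + (5/3)·R1: [0, -12, 10]
R3 ← R3 − (2)·R2: [0, 0, 0]
2 nonzero rows, so rank(B) = 2.
B has 3 columns; by rank–nullity, nullity = 3 − 2 = 1.

1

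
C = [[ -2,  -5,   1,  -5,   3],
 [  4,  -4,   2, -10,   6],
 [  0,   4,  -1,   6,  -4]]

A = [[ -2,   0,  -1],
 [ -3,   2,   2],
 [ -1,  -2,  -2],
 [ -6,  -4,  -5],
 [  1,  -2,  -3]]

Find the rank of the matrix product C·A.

First compute CA:
[[ 51,   2,   6],
 [ 68,  16,  16],
 [-51,  -6,  -8]]
Now row reduce the product.
R2 ← R2 − (4/3)·R1: [0, 40/3, 8]
R3 ← R3 + R1: [0, -4, -2]
R3 ← R3 + (3/10)·R2: [0, 0, 2/5]
3 nonzero rows, so rank(CA) = 3.

3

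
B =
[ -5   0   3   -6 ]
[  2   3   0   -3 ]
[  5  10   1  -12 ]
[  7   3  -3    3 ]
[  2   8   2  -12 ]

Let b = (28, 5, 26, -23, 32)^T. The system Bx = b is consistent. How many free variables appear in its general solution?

2

Row reduce the augmented matrix [B | b].
R2 ← R2 + (2/5)·R1: [0, 3, 6/5, -27/5, 81/5]
R3 ← R3 + R1: [0, 10, 4, -18, 54]
R4 ← R4 + (7/5)·R1: [0, 3, 6/5, -27/5, 81/5]
R5 ← R5 + (2/5)·R1: [0, 8, 16/5, -72/5, 216/5]
R3 ← R3 − (10/3)·R2: [0, 0, 0, 0, 0]
R4 ← R4 − R2: [0, 0, 0, 0, 0]
R5 ← R5 − (8/3)·R2: [0, 0, 0, 0, 0]
The echelon form has 2 nonzero rows, and every pivot lies in the first 4 columns, so rank(B) = rank([B|b]) = 2.
The system is consistent.
Free variables = (unknowns) − (rank) = 4 − 2 = 2.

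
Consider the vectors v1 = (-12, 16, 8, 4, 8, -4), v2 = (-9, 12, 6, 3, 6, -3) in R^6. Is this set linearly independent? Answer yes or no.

Form the matrix with these vectors as rows and row reduce.
R2 ← R2 − (3/4)·R1: [0, 0, 0, 0, 0, 0]
1 nonzero row, so the 2 vectors span a space of dimension 1.
Since 1 < 2, the vectors are linearly dependent.

no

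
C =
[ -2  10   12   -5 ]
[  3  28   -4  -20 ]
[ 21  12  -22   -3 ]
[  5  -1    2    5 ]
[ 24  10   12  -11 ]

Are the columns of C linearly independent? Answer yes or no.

yes

Row reduce C to echelon form.
R2 ← R2 + (3/2)·R1: [0, 43, 14, -55/2]
R3 ← R3 + (21/2)·R1: [0, 117, 104, -111/2]
R4 ← R4 + (5/2)·R1: [0, 24, 32, -15/2]
R5 ← R5 + (12)·R1: [0, 130, 156, -71]
R3 ← R3 − (117/43)·R2: [0, 0, 2834/43, 831/43]
R4 ← R4 − (24/43)·R2: [0, 0, 1040/43, 675/86]
R5 ← R5 − (130/43)·R2: [0, 0, 4888/43, 522/43]
R4 ← R4 − (40/109)·R3: [0, 0, 0, 165/218]
R5 ← R5 − (188/109)·R3: [0, 0, 0, -2310/109]
R5 ← R5 + (28)·R4: [0, 0, 0, 0]
4 pivots among 4 columns.
Every column is a pivot column, so the columns are linearly independent.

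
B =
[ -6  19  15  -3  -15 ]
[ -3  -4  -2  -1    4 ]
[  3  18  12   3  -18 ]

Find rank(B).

Row reduce to echelon form.
R2 ← R2 − (1/2)·R1: [0, -27/2, -19/2, 1/2, 23/2]
R3 ← R3 + (1/2)·R1: [0, 55/2, 39/2, 3/2, -51/2]
R3 ← R3 + (55/27)·R2: [0, 0, 4/27, 68/27, -56/27]
Echelon form has 3 nonzero rows, so rank(B) = 3.

3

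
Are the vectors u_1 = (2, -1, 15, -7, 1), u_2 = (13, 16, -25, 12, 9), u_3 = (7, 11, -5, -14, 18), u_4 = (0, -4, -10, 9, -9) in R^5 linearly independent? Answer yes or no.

Form the matrix with these vectors as rows and row reduce.
R2 ← R2 − (13/2)·R1: [0, 45/2, -245/2, 115/2, 5/2]
R3 ← R3 − (7/2)·R1: [0, 29/2, -115/2, 21/2, 29/2]
R3 ← R3 − (29/45)·R2: [0, 0, 193/9, -239/9, 116/9]
R4 ← R4 + (8/45)·R2: [0, 0, -286/9, 173/9, -77/9]
R4 ← R4 + (286/193)·R3: [0, 0, 0, -3885/193, 2035/193]
4 nonzero rows, so the 4 vectors span a space of dimension 4.
Since 4 = 4, the vectors are linearly independent.

yes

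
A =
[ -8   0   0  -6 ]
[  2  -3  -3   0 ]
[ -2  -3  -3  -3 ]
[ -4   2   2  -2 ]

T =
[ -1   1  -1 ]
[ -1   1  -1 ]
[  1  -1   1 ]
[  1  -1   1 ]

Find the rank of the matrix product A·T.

1

First compute AT:
[[  2,  -2,   2],
 [ -2,   2,  -2],
 [ -1,   1,  -1],
 [  2,  -2,   2]]
Now row reduce the product.
R2 ← R2 + R1: [0, 0, 0]
R3 ← R3 + (1/2)·R1: [0, 0, 0]
R4 ← R4 − R1: [0, 0, 0]
1 nonzero row, so rank(AT) = 1.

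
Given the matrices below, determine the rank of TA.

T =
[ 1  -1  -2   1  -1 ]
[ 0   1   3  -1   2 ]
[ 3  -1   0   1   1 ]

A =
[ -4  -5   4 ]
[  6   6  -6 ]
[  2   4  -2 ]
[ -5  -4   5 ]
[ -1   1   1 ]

First compute TA:
[[-18, -24,  18],
 [ 15,  24, -15],
 [-24, -24,  24]]
Now row reduce the product.
R2 ← R2 + (5/6)·R1: [0, 4, 0]
R3 ← R3 − (4/3)·R1: [0, 8, 0]
R3 ← R3 − (2)·R2: [0, 0, 0]
2 nonzero rows, so rank(TA) = 2.

2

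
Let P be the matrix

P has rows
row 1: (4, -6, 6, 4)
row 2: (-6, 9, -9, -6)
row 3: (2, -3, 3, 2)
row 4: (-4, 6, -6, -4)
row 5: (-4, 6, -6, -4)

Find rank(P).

Row reduce to echelon form.
R2 ← R2 + (3/2)·R1: [0, 0, 0, 0]
R3 ← R3 − (1/2)·R1: [0, 0, 0, 0]
R4 ← R4 + R1: [0, 0, 0, 0]
R5 ← R5 + R1: [0, 0, 0, 0]
Echelon form has 1 nonzero row, so rank(P) = 1.

1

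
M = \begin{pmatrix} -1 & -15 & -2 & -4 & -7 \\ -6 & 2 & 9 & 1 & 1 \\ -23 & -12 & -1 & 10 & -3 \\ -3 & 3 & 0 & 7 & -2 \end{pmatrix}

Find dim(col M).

Row reduce to echelon form.
R2 ← R2 − (6)·R1: [0, 92, 21, 25, 43]
R3 ← R3 − (23)·R1: [0, 333, 45, 102, 158]
R4 ← R4 − (3)·R1: [0, 48, 6, 19, 19]
R3 ← R3 − (333/92)·R2: [0, 0, -2853/92, 1059/92, 217/92]
R4 ← R4 − (12/23)·R2: [0, 0, -114/23, 137/23, -79/23]
R4 ← R4 − (152/951)·R3: [0, 0, 0, 1305/317, -3625/951]
Echelon form has 4 nonzero rows, so rank(M) = 4.
The column space has dimension equal to the rank: 4.

4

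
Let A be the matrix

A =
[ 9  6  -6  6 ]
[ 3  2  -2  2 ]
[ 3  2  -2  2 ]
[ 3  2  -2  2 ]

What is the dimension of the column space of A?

Row reduce to echelon form.
R2 ← R2 − (1/3)·R1: [0, 0, 0, 0]
R3 ← R3 − (1/3)·R1: [0, 0, 0, 0]
R4 ← R4 − (1/3)·R1: [0, 0, 0, 0]
Echelon form has 1 nonzero row, so rank(A) = 1.
The column space has dimension equal to the rank: 1.

1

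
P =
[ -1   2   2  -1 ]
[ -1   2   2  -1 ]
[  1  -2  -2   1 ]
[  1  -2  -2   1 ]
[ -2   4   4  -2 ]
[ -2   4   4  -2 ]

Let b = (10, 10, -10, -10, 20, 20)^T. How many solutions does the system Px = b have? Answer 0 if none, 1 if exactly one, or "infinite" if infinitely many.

infinite

Row reduce the augmented matrix [P | b].
R2 ← R2 − R1: [0, 0, 0, 0, 0]
R3 ← R3 + R1: [0, 0, 0, 0, 0]
R4 ← R4 + R1: [0, 0, 0, 0, 0]
R5 ← R5 − (2)·R1: [0, 0, 0, 0, 0]
R6 ← R6 − (2)·R1: [0, 0, 0, 0, 0]
The echelon form has 1 nonzero rows, and every pivot lies in the first 4 columns, so rank(P) = rank([P|b]) = 1.
The system is consistent.
rank = 1 < 4 unknowns, so there are infinitely many solutions.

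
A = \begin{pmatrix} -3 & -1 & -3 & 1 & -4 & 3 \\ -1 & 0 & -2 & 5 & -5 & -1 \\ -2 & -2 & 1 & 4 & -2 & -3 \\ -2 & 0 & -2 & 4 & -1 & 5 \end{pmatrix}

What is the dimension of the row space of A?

Row reduce to echelon form.
R2 ← R2 − (1/3)·R1: [0, 1/3, -1, 14/3, -11/3, -2]
R3 ← R3 − (2/3)·R1: [0, -4/3, 3, 10/3, 2/3, -5]
R4 ← R4 − (2/3)·R1: [0, 2/3, 0, 10/3, 5/3, 3]
R3 ← R3 + (4)·R2: [0, 0, -1, 22, -14, -13]
R4 ← R4 − (2)·R2: [0, 0, 2, -6, 9, 7]
R4 ← R4 + (2)·R3: [0, 0, 0, 38, -19, -19]
Echelon form has 4 nonzero rows, so rank(A) = 4.
The row space has dimension equal to the rank: 4.

4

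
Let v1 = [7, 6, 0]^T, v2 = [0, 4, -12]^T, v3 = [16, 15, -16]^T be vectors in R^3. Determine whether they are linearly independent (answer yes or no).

yes

Form the matrix with these vectors as rows and row reduce.
R3 ← R3 − (16/7)·R1: [0, 9/7, -16]
R3 ← R3 − (9/28)·R2: [0, 0, -85/7]
3 nonzero rows, so the 3 vectors span a space of dimension 3.
Since 3 = 3, the vectors are linearly independent.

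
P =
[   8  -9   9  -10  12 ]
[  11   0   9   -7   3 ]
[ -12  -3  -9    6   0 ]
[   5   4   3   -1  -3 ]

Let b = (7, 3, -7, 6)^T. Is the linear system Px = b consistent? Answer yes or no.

Row reduce the augmented matrix [P | b].
R2 ← R2 − (11/8)·R1: [0, 99/8, -27/8, 27/4, -27/2, -53/8]
R3 ← R3 + (3/2)·R1: [0, -33/2, 9/2, -9, 18, 7/2]
R4 ← R4 − (5/8)·R1: [0, 77/8, -21/8, 21/4, -21/2, 13/8]
R3 ← R3 + (4/3)·R2: [0, 0, 0, 0, 0, -16/3]
R4 ← R4 − (7/9)·R2: [0, 0, 0, 0, 0, 61/9]
R4 ← R4 + (61/48)·R3: [0, 0, 0, 0, 0, 0]
The echelon form has 3 nonzero rows; the last pivot sits in the augmented column, so rank(P) = 2 but rank([P|b]) = 3.
Since the ranks differ, the system is inconsistent.

no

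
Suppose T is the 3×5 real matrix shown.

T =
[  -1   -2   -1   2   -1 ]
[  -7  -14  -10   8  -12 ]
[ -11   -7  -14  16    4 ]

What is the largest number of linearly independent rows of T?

Row reduce to echelon form.
R2 ← R2 − (7)·R1: [0, 0, -3, -6, -5]
R3 ← R3 − (11)·R1: [0, 15, -3, -6, 15]
Swap R2 ↔ R3
Echelon form has 3 nonzero rows, so rank(T) = 3.
The rank gives the maximum number of linearly independent rows: 3.

3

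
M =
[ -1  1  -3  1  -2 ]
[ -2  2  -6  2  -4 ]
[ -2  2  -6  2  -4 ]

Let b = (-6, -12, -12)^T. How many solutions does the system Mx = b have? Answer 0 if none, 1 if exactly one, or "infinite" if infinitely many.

infinite

Row reduce the augmented matrix [M | b].
R2 ← R2 − (2)·R1: [0, 0, 0, 0, 0, 0]
R3 ← R3 − (2)·R1: [0, 0, 0, 0, 0, 0]
The echelon form has 1 nonzero rows, and every pivot lies in the first 5 columns, so rank(M) = rank([M|b]) = 1.
The system is consistent.
rank = 1 < 5 unknowns, so there are infinitely many solutions.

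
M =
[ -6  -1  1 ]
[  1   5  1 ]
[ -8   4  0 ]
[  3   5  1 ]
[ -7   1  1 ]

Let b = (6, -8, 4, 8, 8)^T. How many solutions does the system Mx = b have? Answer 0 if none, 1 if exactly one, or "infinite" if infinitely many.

Row reduce the augmented matrix [M | b].
R2 ← R2 + (1/6)·R1: [0, 29/6, 7/6, -7]
R3 ← R3 − (4/3)·R1: [0, 16/3, -4/3, -4]
R4 ← R4 + (1/2)·R1: [0, 9/2, 3/2, 11]
R5 ← R5 − (7/6)·R1: [0, 13/6, -1/6, 1]
R3 ← R3 − (32/29)·R2: [0, 0, -76/29, 108/29]
R4 ← R4 − (27/29)·R2: [0, 0, 12/29, 508/29]
R5 ← R5 − (13/29)·R2: [0, 0, -20/29, 120/29]
R4 ← R4 + (3/19)·R3: [0, 0, 0, 344/19]
R5 ← R5 − (5/19)·R3: [0, 0, 0, 60/19]
R5 ← R5 − (15/86)·R4: [0, 0, 0, 0]
The echelon form has 4 nonzero rows; the last pivot sits in the augmented column, so rank(M) = 3 but rank([M|b]) = 4.
Since the ranks differ, the system is inconsistent.
It has no solutions.

0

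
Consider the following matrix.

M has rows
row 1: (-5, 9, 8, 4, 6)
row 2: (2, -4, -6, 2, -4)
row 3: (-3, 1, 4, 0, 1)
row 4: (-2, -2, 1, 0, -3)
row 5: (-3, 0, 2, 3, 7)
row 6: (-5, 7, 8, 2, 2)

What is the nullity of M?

Row reduce to echelon form.
R2 ← R2 + (2/5)·R1: [0, -2/5, -14/5, 18/5, -8/5]
R3 ← R3 − (3/5)·R1: [0, -22/5, -4/5, -12/5, -13/5]
R4 ← R4 − (2/5)·R1: [0, -28/5, -11/5, -8/5, -27/5]
R5 ← R5 − (3/5)·R1: [0, -27/5, -14/5, 3/5, 17/5]
R6 ← R6 − R1: [0, -2, 0, -2, -4]
R3 ← R3 − (11)·R2: [0, 0, 30, -42, 15]
R4 ← R4 − (14)·R2: [0, 0, 37, -52, 17]
R5 ← R5 − (27/2)·R2: [0, 0, 35, -48, 25]
R6 ← R6 − (5)·R2: [0, 0, 14, -20, 4]
R4 ← R4 − (37/30)·R3: [0, 0, 0, -1/5, -3/2]
R5 ← R5 − (7/6)·R3: [0, 0, 0, 1, 15/2]
R6 ← R6 − (7/15)·R3: [0, 0, 0, -2/5, -3]
R5 ← R5 + (5)·R4: [0, 0, 0, 0, 0]
R6 ← R6 − (2)·R4: [0, 0, 0, 0, 0]
4 nonzero rows, so rank(M) = 4.
M has 5 columns; by rank–nullity, nullity = 5 − 4 = 1.

1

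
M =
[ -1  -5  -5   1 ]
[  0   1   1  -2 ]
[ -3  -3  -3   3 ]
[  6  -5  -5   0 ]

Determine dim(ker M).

1

Row reduce to echelon form.
R3 ← R3 − (3)·R1: [0, 12, 12, 0]
R4 ← R4 + (6)·R1: [0, -35, -35, 6]
R3 ← R3 − (12)·R2: [0, 0, 0, 24]
R4 ← R4 + (35)·R2: [0, 0, 0, -64]
R4 ← R4 + (8/3)·R3: [0, 0, 0, 0]
3 nonzero rows, so rank(M) = 3.
M has 4 columns; by rank–nullity, nullity = 4 − 3 = 1.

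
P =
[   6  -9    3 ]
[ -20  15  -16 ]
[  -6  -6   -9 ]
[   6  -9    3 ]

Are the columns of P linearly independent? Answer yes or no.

Row reduce P to echelon form.
R2 ← R2 + (10/3)·R1: [0, -15, -6]
R3 ← R3 + R1: [0, -15, -6]
R4 ← R4 − R1: [0, 0, 0]
R3 ← R3 − R2: [0, 0, 0]
2 pivots among 3 columns.
Only 2 < 3 pivot columns, so the columns are linearly dependent.

no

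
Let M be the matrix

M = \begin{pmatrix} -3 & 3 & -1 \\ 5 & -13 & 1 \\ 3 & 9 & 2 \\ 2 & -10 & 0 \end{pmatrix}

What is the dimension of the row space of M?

2

Row reduce to echelon form.
R2 ← R2 + (5/3)·R1: [0, -8, -2/3]
R3 ← R3 + R1: [0, 12, 1]
R4 ← R4 + (2/3)·R1: [0, -8, -2/3]
R3 ← R3 + (3/2)·R2: [0, 0, 0]
R4 ← R4 − R2: [0, 0, 0]
Echelon form has 2 nonzero rows, so rank(M) = 2.
The row space has dimension equal to the rank: 2.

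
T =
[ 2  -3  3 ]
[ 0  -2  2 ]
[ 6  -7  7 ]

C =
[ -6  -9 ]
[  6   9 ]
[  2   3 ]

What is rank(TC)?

First compute TC:
[[-24, -36],
 [ -8, -12],
 [-64, -96]]
Now row reduce the product.
R2 ← R2 − (1/3)·R1: [0, 0]
R3 ← R3 − (8/3)·R1: [0, 0]
1 nonzero row, so rank(TC) = 1.

1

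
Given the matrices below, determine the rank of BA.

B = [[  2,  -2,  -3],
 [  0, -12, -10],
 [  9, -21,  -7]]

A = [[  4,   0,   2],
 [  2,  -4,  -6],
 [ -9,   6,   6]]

First compute BA:
[[ 31, -10,  -2],
 [ 66, -12,  12],
 [ 57,  42, 102]]
Now row reduce the product.
R2 ← R2 − (66/31)·R1: [0, 288/31, 504/31]
R3 ← R3 − (57/31)·R1: [0, 1872/31, 3276/31]
R3 ← R3 − (13/2)·R2: [0, 0, 0]
2 nonzero rows, so rank(BA) = 2.

2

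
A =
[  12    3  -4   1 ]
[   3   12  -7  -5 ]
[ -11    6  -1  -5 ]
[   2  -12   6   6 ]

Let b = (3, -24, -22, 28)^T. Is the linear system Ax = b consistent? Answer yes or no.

Row reduce the augmented matrix [A | b].
R2 ← R2 − (1/4)·R1: [0, 45/4, -6, -21/4, -99/4]
R3 ← R3 + (11/12)·R1: [0, 35/4, -14/3, -49/12, -77/4]
R4 ← R4 − (1/6)·R1: [0, -25/2, 20/3, 35/6, 55/2]
R3 ← R3 − (7/9)·R2: [0, 0, 0, 0, 0]
R4 ← R4 + (10/9)·R2: [0, 0, 0, 0, 0]
The echelon form has 2 nonzero rows, and every pivot lies in the first 4 columns, so rank(A) = rank([A|b]) = 2.
The system is consistent.

yes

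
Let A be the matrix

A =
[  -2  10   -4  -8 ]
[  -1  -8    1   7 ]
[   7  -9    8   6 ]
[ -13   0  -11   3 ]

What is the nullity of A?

2

Row reduce to echelon form.
R2 ← R2 − (1/2)·R1: [0, -13, 3, 11]
R3 ← R3 + (7/2)·R1: [0, 26, -6, -22]
R4 ← R4 − (13/2)·R1: [0, -65, 15, 55]
R3 ← R3 + (2)·R2: [0, 0, 0, 0]
R4 ← R4 − (5)·R2: [0, 0, 0, 0]
2 nonzero rows, so rank(A) = 2.
A has 4 columns; by rank–nullity, nullity = 4 − 2 = 2.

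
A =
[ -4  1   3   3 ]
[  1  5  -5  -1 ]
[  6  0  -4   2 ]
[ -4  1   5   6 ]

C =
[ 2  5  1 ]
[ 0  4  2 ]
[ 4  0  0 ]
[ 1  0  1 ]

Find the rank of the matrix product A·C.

3

First compute AC:
[[  7, -16,   1],
 [-19,  25,  10],
 [ -2,  30,   8],
 [ 18, -16,   4]]
Now row reduce the product.
R2 ← R2 + (19/7)·R1: [0, -129/7, 89/7]
R3 ← R3 + (2/7)·R1: [0, 178/7, 58/7]
R4 ← R4 − (18/7)·R1: [0, 176/7, 10/7]
R3 ← R3 + (178/129)·R2: [0, 0, 3332/129]
R4 ← R4 + (176/129)·R2: [0, 0, 2422/129]
R4 ← R4 − (173/238)·R3: [0, 0, 0]
3 nonzero rows, so rank(AC) = 3.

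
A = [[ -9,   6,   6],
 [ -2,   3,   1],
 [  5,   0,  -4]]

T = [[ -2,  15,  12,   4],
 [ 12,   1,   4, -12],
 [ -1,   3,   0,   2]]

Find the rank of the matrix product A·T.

First compute AT:
[[ 84, -111, -84, -96],
 [ 39, -24, -12, -42],
 [ -6,  63,  60,  12]]
Now row reduce the product.
R2 ← R2 − (13/28)·R1: [0, 771/28, 27, 18/7]
R3 ← R3 + (1/14)·R1: [0, 771/14, 54, 36/7]
R3 ← R3 − (2)·R2: [0, 0, 0, 0]
2 nonzero rows, so rank(AT) = 2.

2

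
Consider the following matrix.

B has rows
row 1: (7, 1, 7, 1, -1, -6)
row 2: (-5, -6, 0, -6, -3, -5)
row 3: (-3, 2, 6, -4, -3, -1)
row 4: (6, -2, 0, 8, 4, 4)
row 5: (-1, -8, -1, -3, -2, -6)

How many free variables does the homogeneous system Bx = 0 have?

1

Row reduce to echelon form.
R2 ← R2 + (5/7)·R1: [0, -37/7, 5, -37/7, -26/7, -65/7]
R3 ← R3 + (3/7)·R1: [0, 17/7, 9, -25/7, -24/7, -25/7]
R4 ← R4 − (6/7)·R1: [0, -20/7, -6, 50/7, 34/7, 64/7]
R5 ← R5 + (1/7)·R1: [0, -55/7, 0, -20/7, -15/7, -48/7]
R3 ← R3 + (17/37)·R2: [0, 0, 418/37, -6, -190/37, -290/37]
R4 ← R4 − (20/37)·R2: [0, 0, -322/37, 10, 254/37, 524/37]
R5 ← R5 − (55/37)·R2: [0, 0, -275/37, 5, 125/37, 257/37]
R4 ← R4 + (161/209)·R3: [0, 0, 0, 1124/209, 32/11, 1698/209]
R5 ← R5 + (25/38)·R3: [0, 0, 0, 20/19, 0, 34/19]
R5 ← R5 − (55/281)·R4: [0, 0, 0, 0, -160/281, 56/281]
5 nonzero rows, so rank(B) = 5.
B has 6 columns; by rank–nullity, nullity = 6 − 5 = 1.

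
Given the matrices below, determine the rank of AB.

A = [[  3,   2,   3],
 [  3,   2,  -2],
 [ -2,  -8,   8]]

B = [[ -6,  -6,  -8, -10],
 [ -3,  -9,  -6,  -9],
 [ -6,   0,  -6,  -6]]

2

First compute AB:
[[-42, -36, -54, -66],
 [-12, -36, -24, -36],
 [-12,  84,  16,  44]]
Now row reduce the product.
R2 ← R2 − (2/7)·R1: [0, -180/7, -60/7, -120/7]
R3 ← R3 − (2/7)·R1: [0, 660/7, 220/7, 440/7]
R3 ← R3 + (11/3)·R2: [0, 0, 0, 0]
2 nonzero rows, so rank(AB) = 2.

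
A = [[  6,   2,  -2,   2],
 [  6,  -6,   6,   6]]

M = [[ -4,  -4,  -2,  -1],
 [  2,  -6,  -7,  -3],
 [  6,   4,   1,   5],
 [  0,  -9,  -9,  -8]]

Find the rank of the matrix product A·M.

First compute AM:
[[-32, -62, -46, -38],
 [  0, -18, -18,  -6]]
Now row reduce the product.
2 nonzero rows, so rank(AM) = 2.

2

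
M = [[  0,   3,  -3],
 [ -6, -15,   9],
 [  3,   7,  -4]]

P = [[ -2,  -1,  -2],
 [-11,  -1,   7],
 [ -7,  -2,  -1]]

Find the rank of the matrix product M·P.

First compute MP:
[[-12,   3,  24],
 [114,   3, -102],
 [-55,  -2,  47]]
Now row reduce the product.
R2 ← R2 + (19/2)·R1: [0, 63/2, 126]
R3 ← R3 − (55/12)·R1: [0, -63/4, -63]
R3 ← R3 + (1/2)·R2: [0, 0, 0]
2 nonzero rows, so rank(MP) = 2.

2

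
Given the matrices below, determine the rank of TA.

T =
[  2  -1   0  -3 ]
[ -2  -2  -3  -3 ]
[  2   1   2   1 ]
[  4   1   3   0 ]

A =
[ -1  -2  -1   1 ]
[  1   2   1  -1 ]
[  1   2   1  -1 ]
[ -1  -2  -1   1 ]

First compute TA:
[[  0,   0,   0,   0],
 [  0,   0,   0,   0],
 [  0,   0,   0,   0],
 [  0,   0,   0,   0]]
Now row reduce the product.
0 nonzero rows, so rank(TA) = 0.

0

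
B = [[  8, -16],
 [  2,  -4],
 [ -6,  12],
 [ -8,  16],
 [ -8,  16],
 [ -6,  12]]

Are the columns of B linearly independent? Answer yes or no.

Row reduce B to echelon form.
R2 ← R2 − (1/4)·R1: [0, 0]
R3 ← R3 + (3/4)·R1: [0, 0]
R4 ← R4 + R1: [0, 0]
R5 ← R5 + R1: [0, 0]
R6 ← R6 + (3/4)·R1: [0, 0]
1 pivot among 2 columns.
Only 1 < 2 pivot columns, so the columns are linearly dependent.

no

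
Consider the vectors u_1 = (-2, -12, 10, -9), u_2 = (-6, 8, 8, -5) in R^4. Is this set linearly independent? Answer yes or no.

yes

Form the matrix with these vectors as rows and row reduce.
R2 ← R2 − (3)·R1: [0, 44, -22, 22]
2 nonzero rows, so the 2 vectors span a space of dimension 2.
Since 2 = 2, the vectors are linearly independent.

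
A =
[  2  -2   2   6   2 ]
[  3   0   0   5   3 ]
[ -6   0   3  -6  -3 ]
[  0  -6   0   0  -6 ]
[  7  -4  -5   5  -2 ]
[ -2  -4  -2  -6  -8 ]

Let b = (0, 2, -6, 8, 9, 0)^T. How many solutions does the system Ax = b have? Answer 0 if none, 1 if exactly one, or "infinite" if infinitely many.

0

Row reduce the augmented matrix [A | b].
R2 ← R2 − (3/2)·R1: [0, 3, -3, -4, 0, 2]
R3 ← R3 + (3)·R1: [0, -6, 9, 12, 3, -6]
R5 ← R5 − (7/2)·R1: [0, 3, -12, -16, -9, 9]
R6 ← R6 + R1: [0, -6, 0, 0, -6, 0]
R3 ← R3 + (2)·R2: [0, 0, 3, 4, 3, -2]
R4 ← R4 + (2)·R2: [0, 0, -6, -8, -6, 12]
R5 ← R5 − R2: [0, 0, -9, -12, -9, 7]
R6 ← R6 + (2)·R2: [0, 0, -6, -8, -6, 4]
R4 ← R4 + (2)·R3: [0, 0, 0, 0, 0, 8]
R5 ← R5 + (3)·R3: [0, 0, 0, 0, 0, 1]
R6 ← R6 + (2)·R3: [0, 0, 0, 0, 0, 0]
R5 ← R5 − (1/8)·R4: [0, 0, 0, 0, 0, 0]
The echelon form has 4 nonzero rows; the last pivot sits in the augmented column, so rank(A) = 3 but rank([A|b]) = 4.
Since the ranks differ, the system is inconsistent.
It has no solutions.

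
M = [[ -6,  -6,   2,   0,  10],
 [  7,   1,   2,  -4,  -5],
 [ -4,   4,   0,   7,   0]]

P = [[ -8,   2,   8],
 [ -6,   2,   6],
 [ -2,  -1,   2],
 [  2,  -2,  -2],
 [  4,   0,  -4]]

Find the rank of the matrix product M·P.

First compute MP:
[[120, -26, -120],
 [-94,  22,  94],
 [ 22, -14, -22]]
Now row reduce the product.
R2 ← R2 + (47/60)·R1: [0, 49/30, 0]
R3 ← R3 − (11/60)·R1: [0, -277/30, 0]
R3 ← R3 + (277/49)·R2: [0, 0, 0]
2 nonzero rows, so rank(MP) = 2.

2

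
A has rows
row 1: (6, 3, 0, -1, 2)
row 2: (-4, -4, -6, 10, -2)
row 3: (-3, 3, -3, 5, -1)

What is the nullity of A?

Row reduce to echelon form.
R2 ← R2 + (2/3)·R1: [0, -2, -6, 28/3, -2/3]
R3 ← R3 + (1/2)·R1: [0, 9/2, -3, 9/2, 0]
R3 ← R3 + (9/4)·R2: [0, 0, -33/2, 51/2, -3/2]
3 nonzero rows, so rank(A) = 3.
A has 5 columns; by rank–nullity, nullity = 5 − 3 = 2.

2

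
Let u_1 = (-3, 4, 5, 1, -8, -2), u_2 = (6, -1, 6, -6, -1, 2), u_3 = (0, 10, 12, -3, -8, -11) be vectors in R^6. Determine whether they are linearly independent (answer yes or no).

yes

Form the matrix with these vectors as rows and row reduce.
R2 ← R2 + (2)·R1: [0, 7, 16, -4, -17, -2]
R3 ← R3 − (10/7)·R2: [0, 0, -76/7, 19/7, 114/7, -57/7]
3 nonzero rows, so the 3 vectors span a space of dimension 3.
Since 3 = 3, the vectors are linearly independent.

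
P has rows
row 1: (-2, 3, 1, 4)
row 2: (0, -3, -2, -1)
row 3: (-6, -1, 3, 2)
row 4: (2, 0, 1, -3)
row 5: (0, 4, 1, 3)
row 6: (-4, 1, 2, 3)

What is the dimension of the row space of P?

3

Row reduce to echelon form.
R3 ← R3 − (3)·R1: [0, -10, 0, -10]
R4 ← R4 + R1: [0, 3, 2, 1]
R6 ← R6 − (2)·R1: [0, -5, 0, -5]
R3 ← R3 − (10/3)·R2: [0, 0, 20/3, -20/3]
R4 ← R4 + R2: [0, 0, 0, 0]
R5 ← R5 + (4/3)·R2: [0, 0, -5/3, 5/3]
R6 ← R6 − (5/3)·R2: [0, 0, 10/3, -10/3]
R5 ← R5 + (1/4)·R3: [0, 0, 0, 0]
R6 ← R6 − (1/2)·R3: [0, 0, 0, 0]
Echelon form has 3 nonzero rows, so rank(P) = 3.
The row space has dimension equal to the rank: 3.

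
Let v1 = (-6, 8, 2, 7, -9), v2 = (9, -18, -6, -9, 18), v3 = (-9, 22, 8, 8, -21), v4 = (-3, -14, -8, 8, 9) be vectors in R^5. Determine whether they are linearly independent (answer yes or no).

Form the matrix with these vectors as rows and row reduce.
R2 ← R2 + (3/2)·R1: [0, -6, -3, 3/2, 9/2]
R3 ← R3 − (3/2)·R1: [0, 10, 5, -5/2, -15/2]
R4 ← R4 − (1/2)·R1: [0, -18, -9, 9/2, 27/2]
R3 ← R3 + (5/3)·R2: [0, 0, 0, 0, 0]
R4 ← R4 − (3)·R2: [0, 0, 0, 0, 0]
2 nonzero rows, so the 4 vectors span a space of dimension 2.
Since 2 < 4, the vectors are linearly dependent.

no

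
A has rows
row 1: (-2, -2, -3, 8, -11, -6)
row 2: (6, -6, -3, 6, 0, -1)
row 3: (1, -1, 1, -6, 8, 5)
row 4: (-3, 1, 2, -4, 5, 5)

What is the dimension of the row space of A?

Row reduce to echelon form.
R2 ← R2 + (3)·R1: [0, -12, -12, 30, -33, -19]
R3 ← R3 + (1/2)·R1: [0, -2, -1/2, -2, 5/2, 2]
R4 ← R4 − (3/2)·R1: [0, 4, 13/2, -16, 43/2, 14]
R3 ← R3 − (1/6)·R2: [0, 0, 3/2, -7, 8, 31/6]
R4 ← R4 + (1/3)·R2: [0, 0, 5/2, -6, 21/2, 23/3]
R4 ← R4 − (5/3)·R3: [0, 0, 0, 17/3, -17/6, -17/18]
Echelon form has 4 nonzero rows, so rank(A) = 4.
The row space has dimension equal to the rank: 4.

4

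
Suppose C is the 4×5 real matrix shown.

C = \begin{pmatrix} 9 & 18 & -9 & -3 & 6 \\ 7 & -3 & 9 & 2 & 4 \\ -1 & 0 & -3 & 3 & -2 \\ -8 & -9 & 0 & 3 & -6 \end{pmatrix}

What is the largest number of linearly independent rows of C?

Row reduce to echelon form.
R2 ← R2 − (7/9)·R1: [0, -17, 16, 13/3, -2/3]
R3 ← R3 + (1/9)·R1: [0, 2, -4, 8/3, -4/3]
R4 ← R4 + (8/9)·R1: [0, 7, -8, 1/3, -2/3]
R3 ← R3 + (2/17)·R2: [0, 0, -36/17, 54/17, -24/17]
R4 ← R4 + (7/17)·R2: [0, 0, -24/17, 36/17, -16/17]
R4 ← R4 − (2/3)·R3: [0, 0, 0, 0, 0]
Echelon form has 3 nonzero rows, so rank(C) = 3.
The rank gives the maximum number of linearly independent rows: 3.

3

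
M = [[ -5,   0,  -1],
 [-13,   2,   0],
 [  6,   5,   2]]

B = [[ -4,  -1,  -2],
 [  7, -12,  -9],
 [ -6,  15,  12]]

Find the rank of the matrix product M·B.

First compute MB:
[[ 26, -10,  -2],
 [ 66, -11,   8],
 [ -1, -36, -33]]
Now row reduce the product.
R2 ← R2 − (33/13)·R1: [0, 187/13, 170/13]
R3 ← R3 + (1/26)·R1: [0, -473/13, -430/13]
R3 ← R3 + (43/17)·R2: [0, 0, 0]
2 nonzero rows, so rank(MB) = 2.

2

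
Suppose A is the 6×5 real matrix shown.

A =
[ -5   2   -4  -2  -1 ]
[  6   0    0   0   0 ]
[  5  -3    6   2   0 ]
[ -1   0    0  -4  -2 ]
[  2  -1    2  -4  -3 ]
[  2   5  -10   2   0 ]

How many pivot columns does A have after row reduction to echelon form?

4

Row reduce to echelon form.
R2 ← R2 + (6/5)·R1: [0, 12/5, -24/5, -12/5, -6/5]
R3 ← R3 + R1: [0, -1, 2, 0, -1]
R4 ← R4 − (1/5)·R1: [0, -2/5, 4/5, -18/5, -9/5]
R5 ← R5 + (2/5)·R1: [0, -1/5, 2/5, -24/5, -17/5]
R6 ← R6 + (2/5)·R1: [0, 29/5, -58/5, 6/5, -2/5]
R3 ← R3 + (5/12)·R2: [0, 0, 0, -1, -3/2]
R4 ← R4 + (1/6)·R2: [0, 0, 0, -4, -2]
R5 ← R5 + (1/12)·R2: [0, 0, 0, -5, -7/2]
R6 ← R6 − (29/12)·R2: [0, 0, 0, 7, 5/2]
R4 ← R4 − (4)·R3: [0, 0, 0, 0, 4]
R5 ← R5 − (5)·R3: [0, 0, 0, 0, 4]
R6 ← R6 + (7)·R3: [0, 0, 0, 0, -8]
R5 ← R5 − R4: [0, 0, 0, 0, 0]
R6 ← R6 + (2)·R4: [0, 0, 0, 0, 0]
Echelon form has 4 nonzero rows, so rank(A) = 4.
Each nonzero row contributes one pivot column: 4 pivot columns.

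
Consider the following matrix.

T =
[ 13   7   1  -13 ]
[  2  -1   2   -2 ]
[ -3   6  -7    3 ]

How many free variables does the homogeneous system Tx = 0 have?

2

Row reduce to echelon form.
R2 ← R2 − (2/13)·R1: [0, -27/13, 24/13, 0]
R3 ← R3 + (3/13)·R1: [0, 99/13, -88/13, 0]
R3 ← R3 + (11/3)·R2: [0, 0, 0, 0]
2 nonzero rows, so rank(T) = 2.
T has 4 columns; by rank–nullity, nullity = 4 − 2 = 2.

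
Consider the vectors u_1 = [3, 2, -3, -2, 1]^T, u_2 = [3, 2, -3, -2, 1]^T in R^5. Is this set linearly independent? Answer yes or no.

no

Form the matrix with these vectors as rows and row reduce.
R2 ← R2 − R1: [0, 0, 0, 0, 0]
1 nonzero row, so the 2 vectors span a space of dimension 1.
Since 1 < 2, the vectors are linearly dependent.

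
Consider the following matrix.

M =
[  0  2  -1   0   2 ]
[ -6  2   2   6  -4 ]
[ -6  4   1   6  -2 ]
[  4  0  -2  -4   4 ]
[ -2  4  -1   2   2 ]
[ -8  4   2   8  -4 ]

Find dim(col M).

2

Row reduce to echelon form.
Swap R1 ↔ R2
R3 ← R3 − R1: [0, 2, -1, 0, 2]
R4 ← R4 + (2/3)·R1: [0, 4/3, -2/3, 0, 4/3]
R5 ← R5 − (1/3)·R1: [0, 10/3, -5/3, 0, 10/3]
R6 ← R6 − (4/3)·R1: [0, 4/3, -2/3, 0, 4/3]
R3 ← R3 − R2: [0, 0, 0, 0, 0]
R4 ← R4 − (2/3)·R2: [0, 0, 0, 0, 0]
R5 ← R5 − (5/3)·R2: [0, 0, 0, 0, 0]
R6 ← R6 − (2/3)·R2: [0, 0, 0, 0, 0]
Echelon form has 2 nonzero rows, so rank(M) = 2.
The column space has dimension equal to the rank: 2.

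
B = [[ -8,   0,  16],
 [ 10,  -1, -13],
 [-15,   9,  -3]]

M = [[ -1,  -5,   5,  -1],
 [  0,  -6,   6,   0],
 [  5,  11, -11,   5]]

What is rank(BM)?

2

First compute BM:
[[ 88, 216, -216,  88],
 [-75, -187, 187, -75],
 [  0, -12,  12,   0]]
Now row reduce the product.
R2 ← R2 + (75/88)·R1: [0, -32/11, 32/11, 0]
R3 ← R3 − (33/8)·R2: [0, 0, 0, 0]
2 nonzero rows, so rank(BM) = 2.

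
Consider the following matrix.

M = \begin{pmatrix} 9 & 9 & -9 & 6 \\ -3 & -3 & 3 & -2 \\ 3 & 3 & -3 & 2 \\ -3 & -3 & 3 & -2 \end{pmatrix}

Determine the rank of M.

1

Row reduce to echelon form.
R2 ← R2 + (1/3)·R1: [0, 0, 0, 0]
R3 ← R3 − (1/3)·R1: [0, 0, 0, 0]
R4 ← R4 + (1/3)·R1: [0, 0, 0, 0]
Echelon form has 1 nonzero row, so rank(M) = 1.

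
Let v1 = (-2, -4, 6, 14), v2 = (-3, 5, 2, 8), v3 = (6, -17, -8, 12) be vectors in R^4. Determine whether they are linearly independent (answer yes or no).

yes

Form the matrix with these vectors as rows and row reduce.
R2 ← R2 − (3/2)·R1: [0, 11, -7, -13]
R3 ← R3 + (3)·R1: [0, -29, 10, 54]
R3 ← R3 + (29/11)·R2: [0, 0, -93/11, 217/11]
3 nonzero rows, so the 3 vectors span a space of dimension 3.
Since 3 = 3, the vectors are linearly independent.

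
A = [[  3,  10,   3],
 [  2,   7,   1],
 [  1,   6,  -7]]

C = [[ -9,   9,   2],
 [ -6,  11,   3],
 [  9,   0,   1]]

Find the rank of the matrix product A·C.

First compute AC:
[[-60, 137,  39],
 [-51,  95,  26],
 [-108,  75,  13]]
Now row reduce the product.
R2 ← R2 − (17/20)·R1: [0, -429/20, -143/20]
R3 ← R3 − (9/5)·R1: [0, -858/5, -286/5]
R3 ← R3 − (8)·R2: [0, 0, 0]
2 nonzero rows, so rank(AC) = 2.

2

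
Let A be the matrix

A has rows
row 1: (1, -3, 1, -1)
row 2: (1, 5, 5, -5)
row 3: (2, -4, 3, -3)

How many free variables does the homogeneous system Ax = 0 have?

Row reduce to echelon form.
R2 ← R2 − R1: [0, 8, 4, -4]
R3 ← R3 − (2)·R1: [0, 2, 1, -1]
R3 ← R3 − (1/4)·R2: [0, 0, 0, 0]
2 nonzero rows, so rank(A) = 2.
A has 4 columns; by rank–nullity, nullity = 4 − 2 = 2.

2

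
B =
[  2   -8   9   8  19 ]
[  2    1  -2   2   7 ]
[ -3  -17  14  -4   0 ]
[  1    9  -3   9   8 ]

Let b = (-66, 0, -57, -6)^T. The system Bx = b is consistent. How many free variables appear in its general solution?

Row reduce the augmented matrix [B | b].
R2 ← R2 − R1: [0, 9, -11, -6, -12, 66]
R3 ← R3 + (3/2)·R1: [0, -29, 55/2, 8, 57/2, -156]
R4 ← R4 − (1/2)·R1: [0, 13, -15/2, 5, -3/2, 27]
R3 ← R3 + (29/9)·R2: [0, 0, -143/18, -34/3, -61/6, 170/3]
R4 ← R4 − (13/9)·R2: [0, 0, 151/18, 41/3, 95/6, -205/3]
R4 ← R4 + (151/143)·R3: [0, 0, 0, 243/143, 729/143, -1215/143]
The echelon form has 4 nonzero rows, and every pivot lies in the first 5 columns, so rank(B) = rank([B|b]) = 4.
The system is consistent.
Free variables = (unknowns) − (rank) = 5 − 4 = 1.

1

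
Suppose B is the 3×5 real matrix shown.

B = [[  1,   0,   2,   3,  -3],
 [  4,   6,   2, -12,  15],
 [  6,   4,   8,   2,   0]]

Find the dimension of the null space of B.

Row reduce to echelon form.
R2 ← R2 − (4)·R1: [0, 6, -6, -24, 27]
R3 ← R3 − (6)·R1: [0, 4, -4, -16, 18]
R3 ← R3 − (2/3)·R2: [0, 0, 0, 0, 0]
2 nonzero rows, so rank(B) = 2.
B has 5 columns; by rank–nullity, nullity = 5 − 2 = 3.

3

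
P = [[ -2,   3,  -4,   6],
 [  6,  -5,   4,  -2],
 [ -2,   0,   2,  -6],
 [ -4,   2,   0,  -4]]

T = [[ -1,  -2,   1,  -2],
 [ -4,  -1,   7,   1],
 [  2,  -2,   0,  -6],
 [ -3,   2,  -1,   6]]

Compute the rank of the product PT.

First compute PT:
[[-36,  21,  13,  67],
 [ 28, -19, -27, -53],
 [ 24, -12,   4, -44],
 [  8,  -2,  14, -14]]
Now row reduce the product.
R2 ← R2 + (7/9)·R1: [0, -8/3, -152/9, -8/9]
R3 ← R3 + (2/3)·R1: [0, 2, 38/3, 2/3]
R4 ← R4 + (2/9)·R1: [0, 8/3, 152/9, 8/9]
R3 ← R3 + (3/4)·R2: [0, 0, 0, 0]
R4 ← R4 + R2: [0, 0, 0, 0]
2 nonzero rows, so rank(PT) = 2.

2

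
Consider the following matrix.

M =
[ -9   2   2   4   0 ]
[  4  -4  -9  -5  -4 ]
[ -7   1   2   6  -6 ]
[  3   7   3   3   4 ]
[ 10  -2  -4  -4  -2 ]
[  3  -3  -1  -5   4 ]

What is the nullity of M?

1

Row reduce to echelon form.
R2 ← R2 + (4/9)·R1: [0, -28/9, -73/9, -29/9, -4]
R3 ← R3 − (7/9)·R1: [0, -5/9, 4/9, 26/9, -6]
R4 ← R4 + (1/3)·R1: [0, 23/3, 11/3, 13/3, 4]
R5 ← R5 + (10/9)·R1: [0, 2/9, -16/9, 4/9, -2]
R6 ← R6 + (1/3)·R1: [0, -7/3, -1/3, -11/3, 4]
R3 ← R3 − (5/28)·R2: [0, 0, 53/28, 97/28, -37/7]
R4 ← R4 + (69/28)·R2: [0, 0, -457/28, -101/28, -41/7]
R5 ← R5 + (1/14)·R2: [0, 0, -33/14, 3/14, -16/7]
R6 ← R6 − (3/4)·R2: [0, 0, 23/4, -5/4, 7]
R4 ← R4 + (457/53)·R3: [0, 0, 0, 1392/53, -2726/53]
R5 ← R5 + (66/53)·R3: [0, 0, 0, 240/53, -470/53]
R6 ← R6 − (161/53)·R3: [0, 0, 0, -624/53, 1222/53]
R5 ← R5 − (5/29)·R4: [0, 0, 0, 0, 0]
R6 ← R6 + (13/29)·R4: [0, 0, 0, 0, 0]
4 nonzero rows, so rank(M) = 4.
M has 5 columns; by rank–nullity, nullity = 5 − 4 = 1.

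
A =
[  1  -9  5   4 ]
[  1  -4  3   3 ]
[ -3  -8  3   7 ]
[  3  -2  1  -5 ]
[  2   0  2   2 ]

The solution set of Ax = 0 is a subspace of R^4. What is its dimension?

Row reduce to echelon form.
R2 ← R2 − R1: [0, 5, -2, -1]
R3 ← R3 + (3)·R1: [0, -35, 18, 19]
R4 ← R4 − (3)·R1: [0, 25, -14, -17]
R5 ← R5 − (2)·R1: [0, 18, -8, -6]
R3 ← R3 + (7)·R2: [0, 0, 4, 12]
R4 ← R4 − (5)·R2: [0, 0, -4, -12]
R5 ← R5 − (18/5)·R2: [0, 0, -4/5, -12/5]
R4 ← R4 + R3: [0, 0, 0, 0]
R5 ← R5 + (1/5)·R3: [0, 0, 0, 0]
3 nonzero rows, so rank(A) = 3.
A has 4 columns; by rank–nullity, nullity = 4 − 3 = 1.

1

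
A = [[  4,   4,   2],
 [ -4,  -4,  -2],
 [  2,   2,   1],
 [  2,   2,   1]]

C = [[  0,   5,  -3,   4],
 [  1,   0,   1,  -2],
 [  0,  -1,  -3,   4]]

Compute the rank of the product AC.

First compute AC:
[[  4,  18, -14,  16],
 [ -4, -18,  14, -16],
 [  2,   9,  -7,   8],
 [  2,   9,  -7,   8]]
Now row reduce the product.
R2 ← R2 + R1: [0, 0, 0, 0]
R3 ← R3 − (1/2)·R1: [0, 0, 0, 0]
R4 ← R4 − (1/2)·R1: [0, 0, 0, 0]
1 nonzero row, so rank(AC) = 1.

1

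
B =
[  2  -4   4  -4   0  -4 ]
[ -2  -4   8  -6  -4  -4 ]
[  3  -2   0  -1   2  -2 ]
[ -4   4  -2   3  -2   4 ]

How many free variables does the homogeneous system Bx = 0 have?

Row reduce to echelon form.
R2 ← R2 + R1: [0, -8, 12, -10, -4, -8]
R3 ← R3 − (3/2)·R1: [0, 4, -6, 5, 2, 4]
R4 ← R4 + (2)·R1: [0, -4, 6, -5, -2, -4]
R3 ← R3 + (1/2)·R2: [0, 0, 0, 0, 0, 0]
R4 ← R4 − (1/2)·R2: [0, 0, 0, 0, 0, 0]
2 nonzero rows, so rank(B) = 2.
B has 6 columns; by rank–nullity, nullity = 6 − 2 = 4.

4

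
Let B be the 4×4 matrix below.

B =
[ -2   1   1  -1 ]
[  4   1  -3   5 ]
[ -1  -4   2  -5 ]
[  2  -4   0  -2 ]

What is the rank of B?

2

Row reduce to echelon form.
R2 ← R2 + (2)·R1: [0, 3, -1, 3]
R3 ← R3 − (1/2)·R1: [0, -9/2, 3/2, -9/2]
R4 ← R4 + R1: [0, -3, 1, -3]
R3 ← R3 + (3/2)·R2: [0, 0, 0, 0]
R4 ← R4 + R2: [0, 0, 0, 0]
Echelon form has 2 nonzero rows, so rank(B) = 2.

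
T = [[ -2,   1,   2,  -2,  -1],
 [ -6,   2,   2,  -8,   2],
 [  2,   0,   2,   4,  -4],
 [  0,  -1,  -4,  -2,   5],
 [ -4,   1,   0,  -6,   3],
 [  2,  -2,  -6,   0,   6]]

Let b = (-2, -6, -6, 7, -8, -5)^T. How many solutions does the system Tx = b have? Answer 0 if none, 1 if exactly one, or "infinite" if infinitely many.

0

Row reduce the augmented matrix [T | b].
R2 ← R2 − (3)·R1: [0, -1, -4, -2, 5, 0]
R3 ← R3 + R1: [0, 1, 4, 2, -5, -8]
R5 ← R5 − (2)·R1: [0, -1, -4, -2, 5, -4]
R6 ← R6 + R1: [0, -1, -4, -2, 5, -7]
R3 ← R3 + R2: [0, 0, 0, 0, 0, -8]
R4 ← R4 − R2: [0, 0, 0, 0, 0, 7]
R5 ← R5 − R2: [0, 0, 0, 0, 0, -4]
R6 ← R6 − R2: [0, 0, 0, 0, 0, -7]
R4 ← R4 + (7/8)·R3: [0, 0, 0, 0, 0, 0]
R5 ← R5 − (1/2)·R3: [0, 0, 0, 0, 0, 0]
R6 ← R6 − (7/8)·R3: [0, 0, 0, 0, 0, 0]
The echelon form has 3 nonzero rows; the last pivot sits in the augmented column, so rank(T) = 2 but rank([T|b]) = 3.
Since the ranks differ, the system is inconsistent.
It has no solutions.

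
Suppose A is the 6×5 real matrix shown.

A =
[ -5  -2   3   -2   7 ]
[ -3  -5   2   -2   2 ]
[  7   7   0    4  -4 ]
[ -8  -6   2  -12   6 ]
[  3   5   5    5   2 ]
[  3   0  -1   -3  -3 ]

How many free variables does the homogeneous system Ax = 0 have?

0

Row reduce to echelon form.
R2 ← R2 − (3/5)·R1: [0, -19/5, 1/5, -4/5, -11/5]
R3 ← R3 + (7/5)·R1: [0, 21/5, 21/5, 6/5, 29/5]
R4 ← R4 − (8/5)·R1: [0, -14/5, -14/5, -44/5, -26/5]
R5 ← R5 + (3/5)·R1: [0, 19/5, 34/5, 19/5, 31/5]
R6 ← R6 + (3/5)·R1: [0, -6/5, 4/5, -21/5, 6/5]
R3 ← R3 + (21/19)·R2: [0, 0, 84/19, 6/19, 64/19]
R4 ← R4 − (14/19)·R2: [0, 0, -56/19, -156/19, -68/19]
R5 ← R5 + R2: [0, 0, 7, 3, 4]
R6 ← R6 − (6/19)·R2: [0, 0, 14/19, -75/19, 36/19]
R4 ← R4 + (2/3)·R3: [0, 0, 0, -8, -4/3]
R5 ← R5 − (19/12)·R3: [0, 0, 0, 5/2, -4/3]
R6 ← R6 − (1/6)·R3: [0, 0, 0, -4, 4/3]
R5 ← R5 + (5/16)·R4: [0, 0, 0, 0, -7/4]
R6 ← R6 − (1/2)·R4: [0, 0, 0, 0, 2]
R6 ← R6 + (8/7)·R5: [0, 0, 0, 0, 0]
5 nonzero rows, so rank(A) = 5.
A has 5 columns; by rank–nullity, nullity = 5 − 5 = 0.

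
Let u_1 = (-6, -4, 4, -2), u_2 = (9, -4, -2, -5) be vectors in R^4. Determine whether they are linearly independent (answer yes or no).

yes

Form the matrix with these vectors as rows and row reduce.
R2 ← R2 + (3/2)·R1: [0, -10, 4, -8]
2 nonzero rows, so the 2 vectors span a space of dimension 2.
Since 2 = 2, the vectors are linearly independent.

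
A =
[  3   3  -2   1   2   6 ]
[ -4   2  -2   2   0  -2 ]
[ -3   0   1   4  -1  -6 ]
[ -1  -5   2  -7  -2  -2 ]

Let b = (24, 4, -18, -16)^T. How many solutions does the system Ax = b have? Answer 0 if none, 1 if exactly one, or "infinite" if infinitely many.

Row reduce the augmented matrix [A | b].
R2 ← R2 + (4/3)·R1: [0, 6, -14/3, 10/3, 8/3, 6, 36]
R3 ← R3 + R1: [0, 3, -1, 5, 1, 0, 6]
R4 ← R4 + (1/3)·R1: [0, -4, 4/3, -20/3, -4/3, 0, -8]
R3 ← R3 − (1/2)·R2: [0, 0, 4/3, 10/3, -1/3, -3, -12]
R4 ← R4 + (2/3)·R2: [0, 0, -16/9, -40/9, 4/9, 4, 16]
R4 ← R4 + (4/3)·R3: [0, 0, 0, 0, 0, 0, 0]
The echelon form has 3 nonzero rows, and every pivot lies in the first 6 columns, so rank(A) = rank([A|b]) = 3.
The system is consistent.
rank = 3 < 6 unknowns, so there are infinitely many solutions.

infinite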